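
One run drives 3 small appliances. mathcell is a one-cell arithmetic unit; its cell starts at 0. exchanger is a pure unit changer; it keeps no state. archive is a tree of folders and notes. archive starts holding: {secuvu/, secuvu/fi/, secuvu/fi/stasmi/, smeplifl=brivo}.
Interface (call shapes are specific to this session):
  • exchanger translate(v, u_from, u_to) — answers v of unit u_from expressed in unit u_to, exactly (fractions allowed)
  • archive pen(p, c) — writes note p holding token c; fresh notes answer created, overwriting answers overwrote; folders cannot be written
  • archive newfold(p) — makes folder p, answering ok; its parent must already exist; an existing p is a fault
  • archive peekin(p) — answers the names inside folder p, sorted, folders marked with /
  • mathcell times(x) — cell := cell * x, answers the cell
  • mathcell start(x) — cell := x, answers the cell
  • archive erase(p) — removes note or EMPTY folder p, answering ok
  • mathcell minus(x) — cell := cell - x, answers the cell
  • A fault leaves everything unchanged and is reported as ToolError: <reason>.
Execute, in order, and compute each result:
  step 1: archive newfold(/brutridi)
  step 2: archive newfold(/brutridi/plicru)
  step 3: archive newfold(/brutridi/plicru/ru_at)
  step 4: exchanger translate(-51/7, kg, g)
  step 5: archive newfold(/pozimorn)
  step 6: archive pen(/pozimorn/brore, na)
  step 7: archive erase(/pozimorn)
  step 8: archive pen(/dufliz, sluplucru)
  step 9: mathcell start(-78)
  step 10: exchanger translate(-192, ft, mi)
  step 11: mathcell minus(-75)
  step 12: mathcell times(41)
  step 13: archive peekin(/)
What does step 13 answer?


Answer: [brutridi/, dufliz, pozimorn/, secuvu/, smeplifl]

Derivation:
// 1. archive newfold(p=/brutridi) : ok
// 2. archive newfold(p=/brutridi/plicru) : ok
// 3. archive newfold(p=/brutridi/plicru/ru_at) : ok
// 4. exchanger translate(v=-51/7, u_from=kg, u_to=g) : -51000/7
// 5. archive newfold(p=/pozimorn) : ok
// 6. archive pen(p=/pozimorn/brore, c=na) : created
// 7. archive erase(p=/pozimorn) : ToolError: not empty
// 8. archive pen(p=/dufliz, c=sluplucru) : created
// 9. mathcell start(x=-78) : -78
// 10. exchanger translate(v=-192, u_from=ft, u_to=mi) : -2/55
// 11. mathcell minus(x=-75) : -3
// 12. mathcell times(x=41) : -123
// 13. archive peekin(p=/) : [brutridi/, dufliz, pozimorn/, secuvu/, smeplifl]


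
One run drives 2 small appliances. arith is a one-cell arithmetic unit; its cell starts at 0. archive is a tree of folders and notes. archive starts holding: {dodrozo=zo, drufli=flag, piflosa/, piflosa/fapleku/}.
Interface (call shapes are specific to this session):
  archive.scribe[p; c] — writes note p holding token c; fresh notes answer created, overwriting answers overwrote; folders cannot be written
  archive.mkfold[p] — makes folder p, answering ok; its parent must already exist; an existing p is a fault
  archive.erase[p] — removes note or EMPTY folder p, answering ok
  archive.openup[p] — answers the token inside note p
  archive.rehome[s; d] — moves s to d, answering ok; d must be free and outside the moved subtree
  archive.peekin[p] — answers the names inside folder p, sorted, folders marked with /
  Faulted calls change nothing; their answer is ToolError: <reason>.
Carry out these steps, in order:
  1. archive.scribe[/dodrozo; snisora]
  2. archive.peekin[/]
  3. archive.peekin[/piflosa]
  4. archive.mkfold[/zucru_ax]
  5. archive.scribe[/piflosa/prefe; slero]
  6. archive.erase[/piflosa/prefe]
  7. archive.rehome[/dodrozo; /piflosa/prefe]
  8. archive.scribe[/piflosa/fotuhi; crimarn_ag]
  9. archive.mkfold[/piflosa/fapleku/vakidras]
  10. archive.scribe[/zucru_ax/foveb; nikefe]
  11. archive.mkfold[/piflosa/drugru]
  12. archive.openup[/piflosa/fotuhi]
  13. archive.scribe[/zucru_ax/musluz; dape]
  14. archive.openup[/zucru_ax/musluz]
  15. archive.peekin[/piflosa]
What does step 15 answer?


Answer: [drugru/, fapleku/, fotuhi, prefe]

Derivation:
Do: archive.scribe[p=/dodrozo; c=snisora]
See: overwrote
Do: archive.peekin[p=/]
See: [dodrozo, drufli, piflosa/]
Do: archive.peekin[p=/piflosa]
See: [fapleku/]
Do: archive.mkfold[p=/zucru_ax]
See: ok
Do: archive.scribe[p=/piflosa/prefe; c=slero]
See: created
Do: archive.erase[p=/piflosa/prefe]
See: ok
Do: archive.rehome[s=/dodrozo; d=/piflosa/prefe]
See: ok
Do: archive.scribe[p=/piflosa/fotuhi; c=crimarn_ag]
See: created
Do: archive.mkfold[p=/piflosa/fapleku/vakidras]
See: ok
Do: archive.scribe[p=/zucru_ax/foveb; c=nikefe]
See: created
Do: archive.mkfold[p=/piflosa/drugru]
See: ok
Do: archive.openup[p=/piflosa/fotuhi]
See: crimarn_ag
Do: archive.scribe[p=/zucru_ax/musluz; c=dape]
See: created
Do: archive.openup[p=/zucru_ax/musluz]
See: dape
Do: archive.peekin[p=/piflosa]
See: [drugru/, fapleku/, fotuhi, prefe]


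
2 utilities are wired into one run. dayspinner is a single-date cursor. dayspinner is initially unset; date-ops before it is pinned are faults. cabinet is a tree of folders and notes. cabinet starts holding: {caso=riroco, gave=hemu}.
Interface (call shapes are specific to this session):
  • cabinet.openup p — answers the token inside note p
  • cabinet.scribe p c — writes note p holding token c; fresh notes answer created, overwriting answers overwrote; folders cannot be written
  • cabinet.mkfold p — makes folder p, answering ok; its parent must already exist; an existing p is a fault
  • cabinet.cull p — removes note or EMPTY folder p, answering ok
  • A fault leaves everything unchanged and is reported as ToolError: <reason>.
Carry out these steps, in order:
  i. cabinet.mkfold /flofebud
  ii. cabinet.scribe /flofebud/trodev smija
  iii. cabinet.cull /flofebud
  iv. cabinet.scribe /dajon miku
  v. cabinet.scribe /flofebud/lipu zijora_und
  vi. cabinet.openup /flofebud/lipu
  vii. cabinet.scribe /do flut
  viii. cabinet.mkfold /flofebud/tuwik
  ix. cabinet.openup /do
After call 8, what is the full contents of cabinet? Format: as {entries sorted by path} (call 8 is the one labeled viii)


Answer: {caso=riroco, dajon=miku, do=flut, flofebud/, flofebud/lipu=zijora_und, flofebud/trodev=smija, flofebud/tuwik/, gave=hemu}

Derivation:
Using cabinet.mkfold on /flofebud, and see ok.
Using cabinet.scribe on /flofebud/trodev, smija, which returns created.
Calling cabinet.cull on /flofebud, and observe ToolError: not empty.
Calling cabinet.scribe on /dajon, miku, yielding created.
Then cabinet.scribe on /flofebud/lipu, zijora_und, — result: created.
I run cabinet.openup on /flofebud/lipu, and get zijora_und.
I invoke cabinet.scribe on /do, flut: created.
Now I run cabinet.mkfold on /flofebud/tuwik, → ok.
Calling cabinet.openup on /do, which returns flut.


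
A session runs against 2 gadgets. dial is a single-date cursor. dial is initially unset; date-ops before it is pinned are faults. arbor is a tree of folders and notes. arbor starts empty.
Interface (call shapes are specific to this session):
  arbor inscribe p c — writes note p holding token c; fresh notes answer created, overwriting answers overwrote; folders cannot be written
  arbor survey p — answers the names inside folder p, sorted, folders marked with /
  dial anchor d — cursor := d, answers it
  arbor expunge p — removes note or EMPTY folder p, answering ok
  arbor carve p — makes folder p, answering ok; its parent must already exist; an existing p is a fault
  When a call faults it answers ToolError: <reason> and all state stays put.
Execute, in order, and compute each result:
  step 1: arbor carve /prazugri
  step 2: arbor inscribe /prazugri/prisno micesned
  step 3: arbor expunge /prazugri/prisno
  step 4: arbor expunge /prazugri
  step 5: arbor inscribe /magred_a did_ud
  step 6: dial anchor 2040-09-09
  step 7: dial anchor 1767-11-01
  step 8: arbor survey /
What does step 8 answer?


Answer: [magred_a]

Derivation:
CALL arbor carve[p=/prazugri]
RET  ok
CALL arbor inscribe[p=/prazugri/prisno; c=micesned]
RET  created
CALL arbor expunge[p=/prazugri/prisno]
RET  ok
CALL arbor expunge[p=/prazugri]
RET  ok
CALL arbor inscribe[p=/magred_a; c=did_ud]
RET  created
CALL dial anchor[d=2040-09-09]
RET  2040-09-09
CALL dial anchor[d=1767-11-01]
RET  1767-11-01
CALL arbor survey[p=/]
RET  [magred_a]


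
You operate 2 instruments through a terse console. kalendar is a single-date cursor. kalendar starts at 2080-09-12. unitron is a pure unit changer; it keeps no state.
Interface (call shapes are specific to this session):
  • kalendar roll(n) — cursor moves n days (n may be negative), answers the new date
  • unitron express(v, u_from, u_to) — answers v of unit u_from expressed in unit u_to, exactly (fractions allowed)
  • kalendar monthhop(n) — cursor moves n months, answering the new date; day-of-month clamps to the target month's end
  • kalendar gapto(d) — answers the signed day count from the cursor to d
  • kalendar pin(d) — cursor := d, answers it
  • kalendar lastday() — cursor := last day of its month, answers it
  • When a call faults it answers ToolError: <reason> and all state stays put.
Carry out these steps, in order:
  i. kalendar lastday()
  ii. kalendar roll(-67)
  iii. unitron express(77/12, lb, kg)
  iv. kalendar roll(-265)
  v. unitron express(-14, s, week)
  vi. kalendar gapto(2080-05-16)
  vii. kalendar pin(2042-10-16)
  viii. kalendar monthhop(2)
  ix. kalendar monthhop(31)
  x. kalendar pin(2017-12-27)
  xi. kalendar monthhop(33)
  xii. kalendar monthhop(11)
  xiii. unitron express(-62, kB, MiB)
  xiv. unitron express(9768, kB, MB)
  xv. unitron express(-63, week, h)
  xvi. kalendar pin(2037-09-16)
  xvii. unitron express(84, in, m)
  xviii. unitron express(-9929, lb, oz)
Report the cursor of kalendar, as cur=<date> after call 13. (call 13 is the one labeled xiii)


Answer: cur=2021-08-27

Derivation:
# 1. kalendar lastday() => 2080-09-30
# 2. kalendar roll(n=-67) => 2080-07-25
# 3. unitron express(v=77/12, u_from=lb, u_to=kg) => 3492661249/1200000000
# 4. kalendar roll(n=-265) => 2079-11-03
# 5. unitron express(v=-14, u_from=s, u_to=week) => -1/43200
# 6. kalendar gapto(d=2080-05-16) => 195
# 7. kalendar pin(d=2042-10-16) => 2042-10-16
# 8. kalendar monthhop(n=2) => 2042-12-16
# 9. kalendar monthhop(n=31) => 2045-07-16
# 10. kalendar pin(d=2017-12-27) => 2017-12-27
# 11. kalendar monthhop(n=33) => 2020-09-27
# 12. kalendar monthhop(n=11) => 2021-08-27
# 13. unitron express(v=-62, u_from=kB, u_to=MiB) => -3875/65536
# 14. unitron express(v=9768, u_from=kB, u_to=MB) => 1221/125
# 15. unitron express(v=-63, u_from=week, u_to=h) => -10584
# 16. kalendar pin(d=2037-09-16) => 2037-09-16
# 17. unitron express(v=84, u_from=in, u_to=m) => 2667/1250
# 18. unitron express(v=-9929, u_from=lb, u_to=oz) => -158864


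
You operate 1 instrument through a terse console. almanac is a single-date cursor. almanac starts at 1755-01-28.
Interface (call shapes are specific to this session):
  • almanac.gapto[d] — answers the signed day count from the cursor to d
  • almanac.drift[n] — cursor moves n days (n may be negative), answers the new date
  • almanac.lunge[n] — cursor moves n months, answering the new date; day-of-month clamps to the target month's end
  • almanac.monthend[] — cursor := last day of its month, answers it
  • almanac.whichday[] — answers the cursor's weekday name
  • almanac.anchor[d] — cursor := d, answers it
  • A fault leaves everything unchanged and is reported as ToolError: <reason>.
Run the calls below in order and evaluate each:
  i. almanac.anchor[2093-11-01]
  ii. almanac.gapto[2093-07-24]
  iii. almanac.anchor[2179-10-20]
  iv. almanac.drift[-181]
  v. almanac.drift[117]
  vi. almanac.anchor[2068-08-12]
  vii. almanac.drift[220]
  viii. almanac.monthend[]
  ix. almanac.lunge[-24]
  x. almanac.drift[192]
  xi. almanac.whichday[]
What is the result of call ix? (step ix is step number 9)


Answer: 2067-03-31

Derivation:
Then almanac.anchor on d: 2093-11-01, giving 2093-11-01.
I call almanac.gapto on d: 2093-07-24, — result: -100.
Calling almanac.anchor on d: 2179-10-20, which returns 2179-10-20.
Calling almanac.drift on n: -181, yielding 2179-04-22.
I invoke almanac.drift on n: 117, giving 2179-08-17.
Then almanac.anchor on d: 2068-08-12, yielding 2068-08-12.
Next I call almanac.drift on n: 220, — result: 2069-03-20.
Calling almanac.monthend(), — result: 2069-03-31.
Using almanac.lunge on n: -24: 2067-03-31.
I run almanac.drift on n: 192, and observe 2067-10-09.
I invoke almanac.whichday, and observe Sunday.


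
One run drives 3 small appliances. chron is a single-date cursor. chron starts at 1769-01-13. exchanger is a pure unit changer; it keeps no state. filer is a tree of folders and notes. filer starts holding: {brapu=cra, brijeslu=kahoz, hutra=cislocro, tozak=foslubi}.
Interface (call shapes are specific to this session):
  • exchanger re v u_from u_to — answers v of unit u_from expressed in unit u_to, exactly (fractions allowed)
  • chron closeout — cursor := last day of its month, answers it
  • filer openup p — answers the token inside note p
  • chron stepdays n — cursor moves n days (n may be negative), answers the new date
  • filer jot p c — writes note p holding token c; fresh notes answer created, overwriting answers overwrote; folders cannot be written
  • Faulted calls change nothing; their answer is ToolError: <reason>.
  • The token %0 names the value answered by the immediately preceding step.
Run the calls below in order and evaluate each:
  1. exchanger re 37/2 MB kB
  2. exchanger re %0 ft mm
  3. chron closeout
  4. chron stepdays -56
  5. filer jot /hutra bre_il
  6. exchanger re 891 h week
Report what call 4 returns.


! 1. exchanger re(v='37/2', u_from='MB', u_to='kB') : 18500
! 2. exchanger re(v='%0', u_from='ft', u_to='mm') : 5638800
! 3. chron closeout() : 1769-01-31
! 4. chron stepdays(n='-56') : 1768-12-06
! 5. filer jot(p='/hutra', c='bre_il') : overwrote
! 6. exchanger re(v='891', u_from='h', u_to='week') : 297/56

Answer: 1768-12-06


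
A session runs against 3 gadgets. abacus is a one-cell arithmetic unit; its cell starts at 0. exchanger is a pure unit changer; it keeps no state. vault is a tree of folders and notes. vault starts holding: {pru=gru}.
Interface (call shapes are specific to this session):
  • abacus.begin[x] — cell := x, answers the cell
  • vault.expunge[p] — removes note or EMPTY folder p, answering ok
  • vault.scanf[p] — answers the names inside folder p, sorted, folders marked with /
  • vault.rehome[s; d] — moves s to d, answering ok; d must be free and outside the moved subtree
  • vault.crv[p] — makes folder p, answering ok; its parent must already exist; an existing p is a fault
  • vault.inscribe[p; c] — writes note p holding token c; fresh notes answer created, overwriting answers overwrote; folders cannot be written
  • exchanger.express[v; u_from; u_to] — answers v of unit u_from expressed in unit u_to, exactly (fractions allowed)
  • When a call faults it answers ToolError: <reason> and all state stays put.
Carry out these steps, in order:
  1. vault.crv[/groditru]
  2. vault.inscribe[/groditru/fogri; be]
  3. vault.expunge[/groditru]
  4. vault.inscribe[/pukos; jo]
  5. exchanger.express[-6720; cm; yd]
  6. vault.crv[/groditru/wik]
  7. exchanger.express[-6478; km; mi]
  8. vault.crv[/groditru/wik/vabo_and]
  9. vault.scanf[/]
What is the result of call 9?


Answer: [groditru/, pru, pukos]

Derivation:
> vault.crv /groditru
= ok
> vault.inscribe /groditru/fogri be
= created
> vault.expunge /groditru
= ToolError: not empty
> vault.inscribe /pukos jo
= created
> exchanger.express -6720 cm yd
= -28000/381
> vault.crv /groditru/wik
= ok
> exchanger.express -6478 km mi
= -50609375/12573
> vault.crv /groditru/wik/vabo_and
= ok
> vault.scanf /
= [groditru/, pru, pukos]


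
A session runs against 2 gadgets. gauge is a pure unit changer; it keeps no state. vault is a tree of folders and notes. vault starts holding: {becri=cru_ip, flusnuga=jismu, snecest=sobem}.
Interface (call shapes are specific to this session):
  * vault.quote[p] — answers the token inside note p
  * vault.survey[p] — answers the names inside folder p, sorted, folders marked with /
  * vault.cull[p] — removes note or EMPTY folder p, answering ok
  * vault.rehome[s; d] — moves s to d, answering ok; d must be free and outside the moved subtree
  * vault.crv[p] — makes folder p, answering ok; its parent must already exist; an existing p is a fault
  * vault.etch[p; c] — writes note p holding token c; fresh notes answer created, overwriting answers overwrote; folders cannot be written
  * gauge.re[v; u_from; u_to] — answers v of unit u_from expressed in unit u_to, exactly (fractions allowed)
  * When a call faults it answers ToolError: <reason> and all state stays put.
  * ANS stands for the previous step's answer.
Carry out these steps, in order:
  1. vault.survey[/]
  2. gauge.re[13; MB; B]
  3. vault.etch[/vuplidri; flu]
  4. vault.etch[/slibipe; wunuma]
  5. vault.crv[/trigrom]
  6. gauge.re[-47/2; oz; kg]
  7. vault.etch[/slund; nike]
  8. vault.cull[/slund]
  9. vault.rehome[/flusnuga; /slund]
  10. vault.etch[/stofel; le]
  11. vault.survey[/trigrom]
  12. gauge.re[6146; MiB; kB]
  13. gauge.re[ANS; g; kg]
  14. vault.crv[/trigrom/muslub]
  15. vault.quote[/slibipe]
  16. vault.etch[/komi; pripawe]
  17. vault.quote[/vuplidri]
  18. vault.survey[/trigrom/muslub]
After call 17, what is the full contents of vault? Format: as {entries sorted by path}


Answer: {becri=cru_ip, komi=pripawe, slibipe=wunuma, slund=jismu, snecest=sobem, stofel=le, trigrom/, trigrom/muslub/, vuplidri=flu}

Derivation:
Act: vault.survey[/]
Obs: [becri, flusnuga, snecest]
Act: gauge.re[13; MB; B]
Obs: 13000000
Act: vault.etch[/vuplidri; flu]
Obs: created
Act: vault.etch[/slibipe; wunuma]
Obs: created
Act: vault.crv[/trigrom]
Obs: ok
Act: gauge.re[-47/2; oz; kg]
Obs: -2131884139/3200000000
Act: vault.etch[/slund; nike]
Obs: created
Act: vault.cull[/slund]
Obs: ok
Act: vault.rehome[/flusnuga; /slund]
Obs: ok
Act: vault.etch[/stofel; le]
Obs: created
Act: vault.survey[/trigrom]
Obs: []
Act: gauge.re[6146; MiB; kB]
Obs: 805568512/125
Act: gauge.re[ANS; g; kg]
Obs: 100696064/15625
Act: vault.crv[/trigrom/muslub]
Obs: ok
Act: vault.quote[/slibipe]
Obs: wunuma
Act: vault.etch[/komi; pripawe]
Obs: created
Act: vault.quote[/vuplidri]
Obs: flu
Act: vault.survey[/trigrom/muslub]
Obs: []


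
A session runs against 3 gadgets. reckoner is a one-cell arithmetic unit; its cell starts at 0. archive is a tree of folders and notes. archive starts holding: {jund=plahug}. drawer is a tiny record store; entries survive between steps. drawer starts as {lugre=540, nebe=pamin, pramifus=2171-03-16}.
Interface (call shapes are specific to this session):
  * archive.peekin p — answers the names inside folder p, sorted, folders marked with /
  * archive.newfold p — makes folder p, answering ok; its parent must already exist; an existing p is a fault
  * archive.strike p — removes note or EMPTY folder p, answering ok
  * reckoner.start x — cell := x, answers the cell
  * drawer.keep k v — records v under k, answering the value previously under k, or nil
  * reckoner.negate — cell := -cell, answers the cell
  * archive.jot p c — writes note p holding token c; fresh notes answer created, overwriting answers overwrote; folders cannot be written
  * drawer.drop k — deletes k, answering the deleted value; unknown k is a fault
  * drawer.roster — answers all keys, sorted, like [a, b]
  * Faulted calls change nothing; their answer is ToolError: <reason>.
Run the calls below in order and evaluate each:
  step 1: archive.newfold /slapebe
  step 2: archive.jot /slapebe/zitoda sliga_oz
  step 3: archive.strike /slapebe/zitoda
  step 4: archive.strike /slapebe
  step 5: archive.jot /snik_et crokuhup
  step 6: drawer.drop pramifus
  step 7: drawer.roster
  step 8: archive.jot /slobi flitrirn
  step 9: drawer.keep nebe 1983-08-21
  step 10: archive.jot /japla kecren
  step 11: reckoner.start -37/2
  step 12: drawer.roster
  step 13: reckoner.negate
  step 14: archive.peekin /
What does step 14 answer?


Answer: [japla, jund, slobi, snik_et]

Derivation:
·→ archive.newfold(p→/slapebe)
·← ok
·→ archive.jot(p→/slapebe/zitoda, c→sliga_oz)
·← created
·→ archive.strike(p→/slapebe/zitoda)
·← ok
·→ archive.strike(p→/slapebe)
·← ok
·→ archive.jot(p→/snik_et, c→crokuhup)
·← created
·→ drawer.drop(k→pramifus)
·← 2171-03-16
·→ drawer.roster()
·← [lugre, nebe]
·→ archive.jot(p→/slobi, c→flitrirn)
·← created
·→ drawer.keep(k→nebe, v→1983-08-21)
·← pamin
·→ archive.jot(p→/japla, c→kecren)
·← created
·→ reckoner.start(x→-37/2)
·← -37/2
·→ drawer.roster()
·← [lugre, nebe]
·→ reckoner.negate()
·← 37/2
·→ archive.peekin(p→/)
·← [japla, jund, slobi, snik_et]


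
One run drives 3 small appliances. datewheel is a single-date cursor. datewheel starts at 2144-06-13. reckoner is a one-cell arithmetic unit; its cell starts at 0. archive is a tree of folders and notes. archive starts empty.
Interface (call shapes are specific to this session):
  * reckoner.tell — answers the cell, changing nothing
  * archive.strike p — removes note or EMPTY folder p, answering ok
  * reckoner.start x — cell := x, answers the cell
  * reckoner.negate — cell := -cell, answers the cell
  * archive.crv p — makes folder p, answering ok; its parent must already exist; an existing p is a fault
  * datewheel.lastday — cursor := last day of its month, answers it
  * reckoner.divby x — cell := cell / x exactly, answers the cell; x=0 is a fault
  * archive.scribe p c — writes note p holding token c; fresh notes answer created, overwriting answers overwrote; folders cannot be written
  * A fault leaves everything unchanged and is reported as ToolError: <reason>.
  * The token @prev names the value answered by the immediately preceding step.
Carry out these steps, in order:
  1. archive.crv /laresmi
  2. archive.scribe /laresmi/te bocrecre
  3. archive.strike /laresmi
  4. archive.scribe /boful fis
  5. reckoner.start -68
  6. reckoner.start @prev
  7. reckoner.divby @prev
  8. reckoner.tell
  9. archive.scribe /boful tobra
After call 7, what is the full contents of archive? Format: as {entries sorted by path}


Answer: {boful=fis, laresmi/, laresmi/te=bocrecre}

Derivation:
-- 1. crv(/laresmi) -> ok
-- 2. scribe(/laresmi/te, bocrecre) -> created
-- 3. strike(/laresmi) -> ToolError: not empty
-- 4. scribe(/boful, fis) -> created
-- 5. start(-68) -> -68
-- 6. start(@prev) -> -68
-- 7. divby(@prev) -> 1
-- 8. tell() -> 1
-- 9. scribe(/boful, tobra) -> overwrote


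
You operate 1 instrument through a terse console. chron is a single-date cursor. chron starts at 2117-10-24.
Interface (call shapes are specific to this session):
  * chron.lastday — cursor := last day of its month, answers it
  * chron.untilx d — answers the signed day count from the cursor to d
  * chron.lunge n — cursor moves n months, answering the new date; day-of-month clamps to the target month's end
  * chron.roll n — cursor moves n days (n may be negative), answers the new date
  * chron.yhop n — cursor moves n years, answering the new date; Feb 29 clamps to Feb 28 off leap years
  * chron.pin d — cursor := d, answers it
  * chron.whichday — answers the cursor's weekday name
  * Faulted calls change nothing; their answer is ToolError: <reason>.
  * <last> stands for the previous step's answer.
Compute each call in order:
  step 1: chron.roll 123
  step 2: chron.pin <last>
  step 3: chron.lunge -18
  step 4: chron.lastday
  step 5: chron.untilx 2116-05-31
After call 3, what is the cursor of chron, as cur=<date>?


> chron.roll n: 123
  2118-02-24
> chron.pin d: <last>
  2118-02-24
> chron.lunge n: -18
  2116-08-24
> chron.lastday
  2116-08-31
> chron.untilx d: 2116-05-31
  -92

Answer: cur=2116-08-24


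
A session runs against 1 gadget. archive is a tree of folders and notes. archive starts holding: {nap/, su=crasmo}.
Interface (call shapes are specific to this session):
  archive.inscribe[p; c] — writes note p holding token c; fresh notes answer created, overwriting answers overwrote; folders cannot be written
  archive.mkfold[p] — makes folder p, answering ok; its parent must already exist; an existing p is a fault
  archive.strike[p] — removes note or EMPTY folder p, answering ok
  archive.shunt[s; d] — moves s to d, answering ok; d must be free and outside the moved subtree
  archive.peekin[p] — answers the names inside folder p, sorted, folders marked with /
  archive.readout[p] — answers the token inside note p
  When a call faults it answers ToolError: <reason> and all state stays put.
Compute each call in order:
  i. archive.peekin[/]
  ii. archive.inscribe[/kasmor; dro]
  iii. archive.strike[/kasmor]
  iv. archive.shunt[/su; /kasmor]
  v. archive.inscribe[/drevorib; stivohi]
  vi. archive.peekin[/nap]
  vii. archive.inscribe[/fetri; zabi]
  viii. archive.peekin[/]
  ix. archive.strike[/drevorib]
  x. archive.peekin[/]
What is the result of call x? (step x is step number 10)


-- peekin(/) -> [nap/, su]
-- inscribe(/kasmor, dro) -> created
-- strike(/kasmor) -> ok
-- shunt(/su, /kasmor) -> ok
-- inscribe(/drevorib, stivohi) -> created
-- peekin(/nap) -> []
-- inscribe(/fetri, zabi) -> created
-- peekin(/) -> [drevorib, fetri, kasmor, nap/]
-- strike(/drevorib) -> ok
-- peekin(/) -> [fetri, kasmor, nap/]

Answer: [fetri, kasmor, nap/]


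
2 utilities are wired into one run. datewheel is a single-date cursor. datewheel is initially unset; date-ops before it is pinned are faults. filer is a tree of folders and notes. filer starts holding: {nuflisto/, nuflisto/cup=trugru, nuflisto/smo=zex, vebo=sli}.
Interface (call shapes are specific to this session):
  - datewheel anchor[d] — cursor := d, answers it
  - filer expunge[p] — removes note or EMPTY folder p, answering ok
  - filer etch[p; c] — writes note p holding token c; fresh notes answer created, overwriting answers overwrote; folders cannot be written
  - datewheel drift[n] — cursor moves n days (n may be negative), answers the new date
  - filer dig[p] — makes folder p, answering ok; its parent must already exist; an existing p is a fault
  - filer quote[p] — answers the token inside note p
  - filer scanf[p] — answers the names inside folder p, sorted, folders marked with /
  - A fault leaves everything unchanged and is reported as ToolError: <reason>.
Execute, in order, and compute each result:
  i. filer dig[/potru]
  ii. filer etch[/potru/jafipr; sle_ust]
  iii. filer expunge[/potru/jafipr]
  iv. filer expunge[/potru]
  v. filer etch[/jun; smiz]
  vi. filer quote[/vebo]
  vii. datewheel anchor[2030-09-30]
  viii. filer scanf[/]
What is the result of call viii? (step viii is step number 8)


>> filer dig(p→/potru)
<< ok
>> filer etch(p→/potru/jafipr, c→sle_ust)
<< created
>> filer expunge(p→/potru/jafipr)
<< ok
>> filer expunge(p→/potru)
<< ok
>> filer etch(p→/jun, c→smiz)
<< created
>> filer quote(p→/vebo)
<< sli
>> datewheel anchor(d→2030-09-30)
<< 2030-09-30
>> filer scanf(p→/)
<< [jun, nuflisto/, vebo]

Answer: [jun, nuflisto/, vebo]


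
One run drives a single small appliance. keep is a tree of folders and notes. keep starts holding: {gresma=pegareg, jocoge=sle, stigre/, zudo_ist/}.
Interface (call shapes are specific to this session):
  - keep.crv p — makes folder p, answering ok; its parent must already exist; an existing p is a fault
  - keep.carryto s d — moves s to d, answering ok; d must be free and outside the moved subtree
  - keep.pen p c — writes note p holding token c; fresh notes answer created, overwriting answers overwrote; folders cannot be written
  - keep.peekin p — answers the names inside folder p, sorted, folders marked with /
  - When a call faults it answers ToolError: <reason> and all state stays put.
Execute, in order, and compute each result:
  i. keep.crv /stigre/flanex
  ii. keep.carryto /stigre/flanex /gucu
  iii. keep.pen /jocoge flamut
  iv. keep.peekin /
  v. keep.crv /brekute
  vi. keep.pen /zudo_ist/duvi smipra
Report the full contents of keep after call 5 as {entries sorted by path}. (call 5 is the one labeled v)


I use keep.crv on /stigre/flanex, and get ok.
I call keep.carryto on /stigre/flanex, /gucu, — result: ok.
I try keep.pen on /jocoge, flamut, — result: overwrote.
Calling keep.peekin on /, and observe [gresma, gucu/, jocoge, stigre/, zudo_ist/].
I use keep.crv on /brekute, — result: ok.
I try keep.pen on /zudo_ist/duvi, smipra, and observe created.

Answer: {brekute/, gresma=pegareg, gucu/, jocoge=flamut, stigre/, zudo_ist/}


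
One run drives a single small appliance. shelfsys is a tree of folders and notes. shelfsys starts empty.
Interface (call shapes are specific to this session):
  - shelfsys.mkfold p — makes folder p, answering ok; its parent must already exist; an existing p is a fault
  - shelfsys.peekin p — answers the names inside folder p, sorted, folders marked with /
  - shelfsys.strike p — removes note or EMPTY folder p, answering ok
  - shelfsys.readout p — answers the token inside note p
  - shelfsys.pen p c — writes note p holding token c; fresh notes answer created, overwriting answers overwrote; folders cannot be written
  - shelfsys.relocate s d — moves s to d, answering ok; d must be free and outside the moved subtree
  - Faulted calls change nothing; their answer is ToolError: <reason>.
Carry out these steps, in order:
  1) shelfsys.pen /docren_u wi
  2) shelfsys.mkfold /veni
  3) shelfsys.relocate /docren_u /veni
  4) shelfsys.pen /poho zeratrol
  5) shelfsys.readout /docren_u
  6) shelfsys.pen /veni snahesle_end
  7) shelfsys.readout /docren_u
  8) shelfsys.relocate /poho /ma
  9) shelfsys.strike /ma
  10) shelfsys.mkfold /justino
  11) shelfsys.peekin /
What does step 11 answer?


Invoking shelfsys.pen on p='/docren_u', c='wi', giving created.
I try shelfsys.mkfold on p='/veni', and get ok.
Using shelfsys.relocate on s='/docren_u', d='/veni', and observe ToolError: exists.
I use shelfsys.pen on p='/poho', c='zeratrol', and see created.
I invoke shelfsys.readout on p='/docren_u', which returns wi.
Then shelfsys.pen on p='/veni', c='snahesle_end', — result: ToolError: is a directory.
Calling shelfsys.readout on p='/docren_u', and observe wi.
I run shelfsys.relocate on s='/poho', d='/ma', and get ok.
I try shelfsys.strike on p='/ma', yielding ok.
I call shelfsys.mkfold on p='/justino', — result: ok.
I run shelfsys.peekin on p='/', yielding [docren_u, justino/, veni/].

Answer: [docren_u, justino/, veni/]


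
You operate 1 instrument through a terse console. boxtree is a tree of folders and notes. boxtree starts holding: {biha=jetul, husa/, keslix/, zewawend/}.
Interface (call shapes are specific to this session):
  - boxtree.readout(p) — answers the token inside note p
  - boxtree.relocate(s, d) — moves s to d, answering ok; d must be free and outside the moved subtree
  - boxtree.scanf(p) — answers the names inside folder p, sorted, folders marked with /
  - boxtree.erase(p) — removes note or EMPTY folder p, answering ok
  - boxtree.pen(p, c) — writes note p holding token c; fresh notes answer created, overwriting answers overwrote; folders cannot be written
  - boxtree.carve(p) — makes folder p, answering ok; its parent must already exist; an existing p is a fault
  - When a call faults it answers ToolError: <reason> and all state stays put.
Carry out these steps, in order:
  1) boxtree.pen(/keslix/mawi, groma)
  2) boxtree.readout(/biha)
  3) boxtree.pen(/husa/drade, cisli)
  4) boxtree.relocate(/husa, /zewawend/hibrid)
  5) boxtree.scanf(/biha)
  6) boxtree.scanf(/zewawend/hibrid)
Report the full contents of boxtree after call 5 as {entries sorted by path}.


>>> boxtree.pen p→/keslix/mawi c→groma
:: created
>>> boxtree.readout p→/biha
:: jetul
>>> boxtree.pen p→/husa/drade c→cisli
:: created
>>> boxtree.relocate s→/husa d→/zewawend/hibrid
:: ok
>>> boxtree.scanf p→/biha
:: ToolError: not a directory
>>> boxtree.scanf p→/zewawend/hibrid
:: [drade]

Answer: {biha=jetul, keslix/, keslix/mawi=groma, zewawend/, zewawend/hibrid/, zewawend/hibrid/drade=cisli}


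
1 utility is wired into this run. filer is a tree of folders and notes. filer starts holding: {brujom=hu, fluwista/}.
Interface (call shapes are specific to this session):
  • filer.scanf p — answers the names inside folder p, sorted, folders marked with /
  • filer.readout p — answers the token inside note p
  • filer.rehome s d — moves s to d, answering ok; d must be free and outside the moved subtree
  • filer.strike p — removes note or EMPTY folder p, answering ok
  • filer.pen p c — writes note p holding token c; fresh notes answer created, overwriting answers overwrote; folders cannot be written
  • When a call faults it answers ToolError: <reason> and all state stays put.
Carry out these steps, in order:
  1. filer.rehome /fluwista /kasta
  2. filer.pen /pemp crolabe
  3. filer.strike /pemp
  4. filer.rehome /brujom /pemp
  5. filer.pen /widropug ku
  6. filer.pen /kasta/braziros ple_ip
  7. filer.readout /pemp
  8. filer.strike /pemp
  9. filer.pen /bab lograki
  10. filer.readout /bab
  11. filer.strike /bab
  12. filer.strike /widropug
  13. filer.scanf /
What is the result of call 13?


==> filer.rehome(s→/fluwista, d→/kasta)
<== ok
==> filer.pen(p→/pemp, c→crolabe)
<== created
==> filer.strike(p→/pemp)
<== ok
==> filer.rehome(s→/brujom, d→/pemp)
<== ok
==> filer.pen(p→/widropug, c→ku)
<== created
==> filer.pen(p→/kasta/braziros, c→ple_ip)
<== created
==> filer.readout(p→/pemp)
<== hu
==> filer.strike(p→/pemp)
<== ok
==> filer.pen(p→/bab, c→lograki)
<== created
==> filer.readout(p→/bab)
<== lograki
==> filer.strike(p→/bab)
<== ok
==> filer.strike(p→/widropug)
<== ok
==> filer.scanf(p→/)
<== [kasta/]

Answer: [kasta/]


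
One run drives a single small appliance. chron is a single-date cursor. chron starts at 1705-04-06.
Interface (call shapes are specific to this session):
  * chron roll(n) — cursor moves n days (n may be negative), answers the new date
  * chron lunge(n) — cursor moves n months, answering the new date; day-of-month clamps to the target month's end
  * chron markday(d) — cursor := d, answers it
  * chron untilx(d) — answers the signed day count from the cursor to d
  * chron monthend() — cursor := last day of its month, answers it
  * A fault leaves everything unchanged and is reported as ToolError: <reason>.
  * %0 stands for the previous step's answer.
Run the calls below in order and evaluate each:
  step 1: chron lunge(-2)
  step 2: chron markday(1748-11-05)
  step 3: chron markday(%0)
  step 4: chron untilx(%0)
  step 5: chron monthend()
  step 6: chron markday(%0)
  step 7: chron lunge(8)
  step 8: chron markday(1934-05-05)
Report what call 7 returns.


>>> chron lunge n: -2
:: 1705-02-06
>>> chron markday d: 1748-11-05
:: 1748-11-05
>>> chron markday d: %0
:: 1748-11-05
>>> chron untilx d: %0
:: 0
>>> chron monthend
:: 1748-11-30
>>> chron markday d: %0
:: 1748-11-30
>>> chron lunge n: 8
:: 1749-07-30
>>> chron markday d: 1934-05-05
:: 1934-05-05

Answer: 1749-07-30


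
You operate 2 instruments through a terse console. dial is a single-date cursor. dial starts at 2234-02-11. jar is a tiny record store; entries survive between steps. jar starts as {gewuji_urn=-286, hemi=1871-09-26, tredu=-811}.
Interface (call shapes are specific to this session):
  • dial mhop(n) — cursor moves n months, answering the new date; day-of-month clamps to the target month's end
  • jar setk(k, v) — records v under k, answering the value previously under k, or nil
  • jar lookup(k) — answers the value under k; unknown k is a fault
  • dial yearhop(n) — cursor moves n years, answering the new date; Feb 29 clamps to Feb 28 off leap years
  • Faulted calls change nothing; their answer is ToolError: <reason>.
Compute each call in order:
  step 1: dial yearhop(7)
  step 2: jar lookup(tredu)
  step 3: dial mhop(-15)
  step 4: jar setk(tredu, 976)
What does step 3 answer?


Answer: 2239-11-11

Derivation:
;; 1. dial yearhop(7) : 2241-02-11
;; 2. jar lookup(tredu) : -811
;; 3. dial mhop(-15) : 2239-11-11
;; 4. jar setk(tredu, 976) : -811


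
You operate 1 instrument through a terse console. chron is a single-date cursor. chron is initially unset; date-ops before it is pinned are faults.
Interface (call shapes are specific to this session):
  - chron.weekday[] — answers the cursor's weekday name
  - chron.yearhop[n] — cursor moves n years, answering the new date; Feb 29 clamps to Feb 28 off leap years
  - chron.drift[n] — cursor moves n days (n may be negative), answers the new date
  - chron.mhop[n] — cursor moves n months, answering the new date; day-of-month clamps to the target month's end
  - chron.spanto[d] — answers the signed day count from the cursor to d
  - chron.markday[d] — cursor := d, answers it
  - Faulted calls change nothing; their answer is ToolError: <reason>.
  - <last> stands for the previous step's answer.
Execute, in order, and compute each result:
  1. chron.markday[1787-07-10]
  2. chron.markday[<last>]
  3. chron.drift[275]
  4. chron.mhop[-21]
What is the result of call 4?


[in] chron.markday d=1787-07-10
[out] 1787-07-10
[in] chron.markday d=<last>
[out] 1787-07-10
[in] chron.drift n=275
[out] 1788-04-10
[in] chron.mhop n=-21
[out] 1786-07-10

Answer: 1786-07-10


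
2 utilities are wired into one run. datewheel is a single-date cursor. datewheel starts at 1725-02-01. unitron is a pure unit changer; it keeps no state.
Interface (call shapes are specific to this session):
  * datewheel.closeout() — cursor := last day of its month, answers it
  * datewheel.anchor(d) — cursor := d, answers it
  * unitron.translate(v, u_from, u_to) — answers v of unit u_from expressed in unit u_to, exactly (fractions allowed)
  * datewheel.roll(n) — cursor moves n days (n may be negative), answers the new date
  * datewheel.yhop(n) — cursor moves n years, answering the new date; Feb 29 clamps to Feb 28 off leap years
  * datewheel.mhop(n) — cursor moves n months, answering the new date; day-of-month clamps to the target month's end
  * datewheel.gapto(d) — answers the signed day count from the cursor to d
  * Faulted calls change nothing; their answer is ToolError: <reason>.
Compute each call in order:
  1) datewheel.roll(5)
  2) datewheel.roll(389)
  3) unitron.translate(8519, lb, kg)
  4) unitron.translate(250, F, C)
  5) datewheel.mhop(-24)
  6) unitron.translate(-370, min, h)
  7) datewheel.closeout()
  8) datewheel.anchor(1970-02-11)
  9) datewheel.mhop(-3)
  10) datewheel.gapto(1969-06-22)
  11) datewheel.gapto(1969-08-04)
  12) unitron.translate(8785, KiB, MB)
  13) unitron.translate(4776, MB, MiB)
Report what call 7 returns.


Step: roll[n='5']
Result: 1725-02-06
Step: roll[n='389']
Result: 1726-03-02
Step: translate[v='8519'; u_from='lb'; u_to='kg']
Result: 386415340003/100000000
Step: translate[v='250'; u_from='F'; u_to='C']
Result: 1090/9
Step: mhop[n='-24']
Result: 1724-03-02
Step: translate[v='-370'; u_from='min'; u_to='h']
Result: -37/6
Step: closeout[]
Result: 1724-03-31
Step: anchor[d='1970-02-11']
Result: 1970-02-11
Step: mhop[n='-3']
Result: 1969-11-11
Step: gapto[d='1969-06-22']
Result: -142
Step: gapto[d='1969-08-04']
Result: -99
Step: translate[v='8785'; u_from='KiB'; u_to='MB']
Result: 28112/3125
Step: translate[v='4776'; u_from='MB'; u_to='MiB']
Result: 9328125/2048

Answer: 1724-03-31


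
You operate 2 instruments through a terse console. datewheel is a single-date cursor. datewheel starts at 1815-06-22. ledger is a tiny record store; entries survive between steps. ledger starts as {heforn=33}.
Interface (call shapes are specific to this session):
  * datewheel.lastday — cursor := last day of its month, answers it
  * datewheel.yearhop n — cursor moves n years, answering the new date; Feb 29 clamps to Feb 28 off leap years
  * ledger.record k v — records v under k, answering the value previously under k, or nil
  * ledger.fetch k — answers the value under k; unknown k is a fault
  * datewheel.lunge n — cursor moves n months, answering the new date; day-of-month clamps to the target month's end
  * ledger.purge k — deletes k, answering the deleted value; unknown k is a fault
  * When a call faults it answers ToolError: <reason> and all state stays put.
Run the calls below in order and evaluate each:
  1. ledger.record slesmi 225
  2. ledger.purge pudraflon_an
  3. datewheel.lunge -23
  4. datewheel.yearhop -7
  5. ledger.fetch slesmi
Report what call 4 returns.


Answer: 1806-07-22

Derivation:
-> ledger.record(k→slesmi, v→225)
<- nil
-> ledger.purge(k→pudraflon_an)
<- ToolError: no such key pudraflon_an
-> datewheel.lunge(n→-23)
<- 1813-07-22
-> datewheel.yearhop(n→-7)
<- 1806-07-22
-> ledger.fetch(k→slesmi)
<- 225
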